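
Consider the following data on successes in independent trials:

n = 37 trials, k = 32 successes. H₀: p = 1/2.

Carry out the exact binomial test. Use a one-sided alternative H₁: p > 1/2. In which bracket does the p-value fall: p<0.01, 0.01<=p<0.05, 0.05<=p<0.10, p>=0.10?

Exact binomial: n=37, k=32, p₀=1/2=0.5000
P(X≥32) from Σ C(n,i)·p₀^i·(1−p₀)^(n−i)
p-value (one-sided, H₁ greater) = 0.00000
→ bracket: p<0.01

p-value bracket: p<0.01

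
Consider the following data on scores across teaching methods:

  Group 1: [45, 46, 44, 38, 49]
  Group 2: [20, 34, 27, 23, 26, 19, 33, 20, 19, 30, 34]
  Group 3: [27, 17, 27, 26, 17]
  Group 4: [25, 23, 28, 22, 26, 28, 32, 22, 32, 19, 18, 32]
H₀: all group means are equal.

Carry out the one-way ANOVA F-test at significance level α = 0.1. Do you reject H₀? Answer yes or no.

Group means [44.40, 25.91, 22.80, 25.58], grand mean 28.121
SSB = Σnᵢ(x̄ᵢ−x̄)² = 1597.689; SSW = ΣΣ(x−x̄ᵢ)² = 819.826
MSB = 1597.689/3 = 532.5631; MSW = 819.826/29 = 28.2699
F = MSB/MSW = 18.8386
df = (3, 29)
p-value (upper-tail) = 0.00000
At α=0.1: p < α → reject H₀

reject H₀: yes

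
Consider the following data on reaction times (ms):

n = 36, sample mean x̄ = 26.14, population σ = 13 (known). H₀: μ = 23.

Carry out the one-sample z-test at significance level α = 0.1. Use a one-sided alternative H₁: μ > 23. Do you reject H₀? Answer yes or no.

SE = σ/√n = 13/√36 = 2.1667
z = (x̄−μ₀)/SE = (26.14−23)/2.1667 = 1.4492
p-value (one-sided, H₁ greater) = 0.07364
At α=0.1: p < α → reject H₀

reject H₀: yes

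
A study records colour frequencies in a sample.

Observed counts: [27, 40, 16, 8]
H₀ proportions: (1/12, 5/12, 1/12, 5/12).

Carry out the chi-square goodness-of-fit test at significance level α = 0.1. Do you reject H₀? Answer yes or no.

reject H₀: yes

n = 91; E_i = n·p_i = [7.58, 37.92, 7.58, 37.92]
χ² = (27−7.58)²/7.58 + (40−37.92)²/37.92 + (16−7.58)²/7.58 + (8−37.92)²/37.92 = 82.7758
df = 3
p-value (upper-tail) = 0.00000
At α=0.1: p < α → reject H₀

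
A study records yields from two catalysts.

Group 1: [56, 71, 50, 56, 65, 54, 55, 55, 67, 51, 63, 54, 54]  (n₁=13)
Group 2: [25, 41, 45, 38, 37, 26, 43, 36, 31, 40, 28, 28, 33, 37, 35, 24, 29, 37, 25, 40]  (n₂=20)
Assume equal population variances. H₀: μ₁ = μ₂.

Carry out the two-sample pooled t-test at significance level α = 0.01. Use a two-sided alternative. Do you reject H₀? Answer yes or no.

x̄₁=57.769, s₁=6.521, n₁=13
x̄₂=33.900, s₂=6.504, n₂=20
s_p² = [12·6.521² + 19·6.504²]/31 = 42.3906
SE = √(s_p²·(1/13+1/20)) = 2.3196
t = (57.769−33.900)/2.3196 = 10.2904
df = 31
p-value (two-sided) = 0.00000
At α=0.01: p < α → reject H₀

reject H₀: yes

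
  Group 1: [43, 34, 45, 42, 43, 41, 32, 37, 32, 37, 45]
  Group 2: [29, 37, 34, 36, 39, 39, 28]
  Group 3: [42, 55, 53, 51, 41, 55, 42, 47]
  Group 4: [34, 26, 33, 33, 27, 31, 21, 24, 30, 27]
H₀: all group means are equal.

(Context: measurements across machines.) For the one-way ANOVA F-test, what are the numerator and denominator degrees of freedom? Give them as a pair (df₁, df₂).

k = 4 groups, N = 36 total
df = (k−1, N−k) = (4−1, 36−4) = (3, 32)

degrees of freedom = [3, 32]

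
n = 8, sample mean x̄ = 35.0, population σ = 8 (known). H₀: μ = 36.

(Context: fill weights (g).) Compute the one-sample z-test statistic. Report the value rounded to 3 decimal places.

test statistic = -0.354

SE = σ/√n = 8/√8 = 2.8284
z = (x̄−μ₀)/SE = (35.0−36)/2.8284 = -0.3536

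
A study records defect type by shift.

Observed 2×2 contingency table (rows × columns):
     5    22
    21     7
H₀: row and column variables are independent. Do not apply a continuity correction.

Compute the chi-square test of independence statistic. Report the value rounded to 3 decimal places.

Row totals [27, 28], col totals [26, 29], n=55
χ² = (5−12.76)²/12.76 + (22−14.24)²/14.24 + (21−13.24)²/13.24 + (7−14.76)²/14.76 = 17.5924
df = 1

test statistic = 17.592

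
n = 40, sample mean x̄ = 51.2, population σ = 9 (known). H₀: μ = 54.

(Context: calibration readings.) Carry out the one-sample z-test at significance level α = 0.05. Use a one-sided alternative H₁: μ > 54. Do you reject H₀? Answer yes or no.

reject H₀: no

SE = σ/√n = 9/√40 = 1.4230
z = (x̄−μ₀)/SE = (51.2−54)/1.4230 = -1.9676
p-value (one-sided, H₁ greater) = 0.97545
At α=0.05: p ≥ α → fail to reject H₀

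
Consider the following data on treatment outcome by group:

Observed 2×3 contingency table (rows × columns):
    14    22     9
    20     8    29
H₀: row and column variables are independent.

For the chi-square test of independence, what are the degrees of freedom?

df = (r−1)(c−1) = (2−1)·(3−1) = 2

degrees of freedom = 2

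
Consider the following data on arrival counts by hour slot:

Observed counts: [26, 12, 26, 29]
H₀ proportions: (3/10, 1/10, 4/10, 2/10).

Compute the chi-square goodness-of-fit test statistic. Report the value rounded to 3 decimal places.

n = 93; E_i = n·p_i = [27.90, 9.30, 37.20, 18.60]
χ² = (26−27.90)²/27.90 + (12−9.30)²/9.30 + (26−37.20)²/37.20 + (29−18.60)²/18.60 = 10.1004
df = 3

test statistic = 10.100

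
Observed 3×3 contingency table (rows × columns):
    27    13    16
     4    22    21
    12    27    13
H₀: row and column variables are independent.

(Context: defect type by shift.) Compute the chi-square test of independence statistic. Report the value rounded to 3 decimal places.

Row totals [56, 47, 52], col totals [43, 62, 50], n=155
χ² = (27−15.54)²/15.54 + (13−22.40)²/22.40 + (16−18.06)²/18.06 + (4−13.04)²/13.04 + (22−18.80)²/18.80 + (21−15.16)²/15.16 + (12−14.43)²/14.43 + (27−20.80)²/20.80 + (13−16.77)²/16.77 = 24.8051
df = 4

test statistic = 24.805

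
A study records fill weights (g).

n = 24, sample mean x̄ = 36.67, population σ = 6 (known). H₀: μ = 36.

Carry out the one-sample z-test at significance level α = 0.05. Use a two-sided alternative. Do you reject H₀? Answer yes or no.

SE = σ/√n = 6/√24 = 1.2247
z = (x̄−μ₀)/SE = (36.67−36)/1.2247 = 0.5471
p-value (two-sided) = 0.58434
At α=0.05: p ≥ α → fail to reject H₀

reject H₀: no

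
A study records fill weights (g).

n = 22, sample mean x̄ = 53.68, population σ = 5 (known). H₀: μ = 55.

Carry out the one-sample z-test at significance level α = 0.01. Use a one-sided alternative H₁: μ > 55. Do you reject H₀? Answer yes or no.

reject H₀: no

SE = σ/√n = 5/√22 = 1.0660
z = (x̄−μ₀)/SE = (53.68−55)/1.0660 = -1.2383
p-value (one-sided, H₁ greater) = 0.89219
At α=0.01: p ≥ α → fail to reject H₀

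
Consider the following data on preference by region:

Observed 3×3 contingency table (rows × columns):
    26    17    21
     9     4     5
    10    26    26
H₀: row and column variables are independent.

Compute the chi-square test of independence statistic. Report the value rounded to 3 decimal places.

Row totals [64, 18, 62], col totals [45, 47, 52], n=144
χ² = (26−20.00)²/20.00 + (17−20.89)²/20.89 + (21−23.11)²/23.11 + (9−5.62)²/5.62 + (4−5.88)²/5.88 + (5−6.50)²/6.50 + (10−19.38)²/19.38 + (26−20.24)²/20.24 + (26−22.39)²/22.39 = 12.4469
df = 4

test statistic = 12.447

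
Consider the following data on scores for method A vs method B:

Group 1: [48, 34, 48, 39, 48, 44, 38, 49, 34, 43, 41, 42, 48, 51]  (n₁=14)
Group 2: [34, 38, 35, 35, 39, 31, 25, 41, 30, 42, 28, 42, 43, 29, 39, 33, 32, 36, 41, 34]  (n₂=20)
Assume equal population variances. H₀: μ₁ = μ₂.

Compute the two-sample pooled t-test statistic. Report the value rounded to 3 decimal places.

test statistic = 4.281

x̄₁=43.357, s₁=5.597, n₁=14
x̄₂=35.350, s₂=5.204, n₂=20
s_p² = [13·5.597² + 19·5.204²]/32 = 28.8051
SE = √(s_p²·(1/14+1/20)) = 1.8702
t = (43.357−35.350)/1.8702 = 4.2814
df = 32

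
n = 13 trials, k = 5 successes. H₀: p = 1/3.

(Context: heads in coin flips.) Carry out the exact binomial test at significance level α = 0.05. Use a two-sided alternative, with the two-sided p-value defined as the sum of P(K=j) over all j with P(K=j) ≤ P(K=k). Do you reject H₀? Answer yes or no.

Exact binomial: n=13, k=5, p₀=1/3=0.3333
P(X=j) = C(n,j)·p₀^j·(1−p₀)^(n−j); p = Σ P(X=j) over j with P(X=j) ≤ P(X=5)
p-value (two-sided) = 0.77039
At α=0.05: p ≥ α → fail to reject H₀

reject H₀: no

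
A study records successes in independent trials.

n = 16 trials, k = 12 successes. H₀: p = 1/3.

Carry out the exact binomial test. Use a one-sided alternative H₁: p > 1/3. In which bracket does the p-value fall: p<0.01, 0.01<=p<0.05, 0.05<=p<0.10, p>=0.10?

p-value bracket: p<0.01

Exact binomial: n=16, k=12, p₀=1/3=0.3333
P(X≥12) from Σ C(n,i)·p₀^i·(1−p₀)^(n−i)
p-value (one-sided, H₁ greater) = 0.00079
→ bracket: p<0.01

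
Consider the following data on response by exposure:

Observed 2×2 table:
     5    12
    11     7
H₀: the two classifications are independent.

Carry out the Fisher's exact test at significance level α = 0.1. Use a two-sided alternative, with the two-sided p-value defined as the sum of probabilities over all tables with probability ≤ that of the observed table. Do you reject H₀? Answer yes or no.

reject H₀: yes

Margins: r₁=17, r₂=18, c₁=16, c₂=19, n=35
p_obs = C(17,5)·C(18,11)/C(35,16); sum pmf over tables with pmf ≤ p_obs
p-value (two-sided) = 0.09222
At α=0.1: p < α → reject H₀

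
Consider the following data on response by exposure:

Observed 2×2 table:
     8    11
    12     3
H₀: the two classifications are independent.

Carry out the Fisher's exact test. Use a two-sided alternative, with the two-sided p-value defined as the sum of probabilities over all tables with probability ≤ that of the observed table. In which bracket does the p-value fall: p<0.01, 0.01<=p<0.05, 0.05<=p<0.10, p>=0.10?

Margins: r₁=19, r₂=15, c₁=20, c₂=14, n=34
p_obs = C(19,8)·C(15,12)/C(34,20); sum pmf over tables with pmf ≤ p_obs
p-value (two-sided) = 0.03818
→ bracket: 0.01<=p<0.05

p-value bracket: 0.01<=p<0.05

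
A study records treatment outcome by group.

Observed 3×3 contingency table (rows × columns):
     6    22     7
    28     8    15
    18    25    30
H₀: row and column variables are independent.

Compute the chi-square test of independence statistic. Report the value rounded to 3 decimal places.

test statistic = 28.545

Row totals [35, 51, 73], col totals [52, 55, 52], n=159
χ² = (6−11.45)²/11.45 + (22−12.11)²/12.11 + (7−11.45)²/11.45 + (28−16.68)²/16.68 + (8−17.64)²/17.64 + (15−16.68)²/16.68 + (18−23.87)²/23.87 + (25−25.25)²/25.25 + (30−23.87)²/23.87 = 28.5448
df = 4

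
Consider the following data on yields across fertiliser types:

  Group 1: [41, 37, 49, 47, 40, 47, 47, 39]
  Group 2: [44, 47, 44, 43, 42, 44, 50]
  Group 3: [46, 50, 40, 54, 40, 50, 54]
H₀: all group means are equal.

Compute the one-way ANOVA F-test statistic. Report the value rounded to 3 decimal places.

test statistic = 1.685

Group means [43.38, 44.86, 47.71], grand mean 45.227
SSB = Σnᵢ(x̄ᵢ−x̄)² = 71.703; SSW = ΣΣ(x−x̄ᵢ)² = 404.161
MSB = 71.703/2 = 35.8515; MSW = 404.161/19 = 21.2716
F = MSB/MSW = 1.6854
df = (2, 19)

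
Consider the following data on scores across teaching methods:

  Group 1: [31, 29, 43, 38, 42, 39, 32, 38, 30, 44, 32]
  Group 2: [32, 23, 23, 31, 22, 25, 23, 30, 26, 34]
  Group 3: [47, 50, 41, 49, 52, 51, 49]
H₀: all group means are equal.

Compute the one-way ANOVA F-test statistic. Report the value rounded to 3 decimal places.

test statistic = 42.304

Group means [36.18, 26.90, 48.43], grand mean 35.929
SSB = Σnᵢ(x̄ᵢ−x̄)² = 1909.606; SSW = ΣΣ(x−x̄ᵢ)² = 564.251
MSB = 1909.606/2 = 954.8032; MSW = 564.251/25 = 22.5700
F = MSB/MSW = 42.3040
df = (2, 25)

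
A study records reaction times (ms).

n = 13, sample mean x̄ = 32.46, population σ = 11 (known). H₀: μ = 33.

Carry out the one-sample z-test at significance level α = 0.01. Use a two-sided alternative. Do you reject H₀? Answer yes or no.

SE = σ/√n = 11/√13 = 3.0509
z = (x̄−μ₀)/SE = (32.46−33)/3.0509 = -0.1770
p-value (two-sided) = 0.85951
At α=0.01: p ≥ α → fail to reject H₀

reject H₀: no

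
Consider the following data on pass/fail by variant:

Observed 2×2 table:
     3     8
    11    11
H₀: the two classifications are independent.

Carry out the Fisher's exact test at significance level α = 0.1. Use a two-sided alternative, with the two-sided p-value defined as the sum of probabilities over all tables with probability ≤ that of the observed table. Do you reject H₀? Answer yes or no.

Margins: r₁=11, r₂=22, c₁=14, c₂=19, n=33
p_obs = C(11,3)·C(22,11)/C(33,14); sum pmf over tables with pmf ≤ p_obs
p-value (two-sided) = 0.27830
At α=0.1: p ≥ α → fail to reject H₀

reject H₀: no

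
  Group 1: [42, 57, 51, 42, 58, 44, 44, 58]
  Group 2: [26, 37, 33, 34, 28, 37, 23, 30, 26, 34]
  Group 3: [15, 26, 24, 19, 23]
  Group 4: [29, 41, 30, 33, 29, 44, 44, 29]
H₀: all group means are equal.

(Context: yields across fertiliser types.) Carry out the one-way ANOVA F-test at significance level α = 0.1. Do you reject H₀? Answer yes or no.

reject H₀: yes

Group means [49.50, 30.80, 21.40, 34.88], grand mean 35.161
SSB = Σnᵢ(x̄ᵢ−x̄)² = 2782.519; SSW = ΣΣ(x−x̄ᵢ)² = 1005.675
MSB = 2782.519/3 = 927.5062; MSW = 1005.675/27 = 37.2472
F = MSB/MSW = 24.9014
df = (3, 27)
p-value (upper-tail) = 0.00000
At α=0.1: p < α → reject H₀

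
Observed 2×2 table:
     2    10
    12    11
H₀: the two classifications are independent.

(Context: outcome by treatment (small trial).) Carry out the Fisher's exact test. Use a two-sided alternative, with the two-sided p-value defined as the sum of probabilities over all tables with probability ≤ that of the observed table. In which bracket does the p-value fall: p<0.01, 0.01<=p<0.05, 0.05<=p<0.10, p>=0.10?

Margins: r₁=12, r₂=23, c₁=14, c₂=21, n=35
p_obs = C(12,2)·C(23,12)/C(35,14); sum pmf over tables with pmf ≤ p_obs
p-value (two-sided) = 0.06973
→ bracket: 0.05<=p<0.10

p-value bracket: 0.05<=p<0.10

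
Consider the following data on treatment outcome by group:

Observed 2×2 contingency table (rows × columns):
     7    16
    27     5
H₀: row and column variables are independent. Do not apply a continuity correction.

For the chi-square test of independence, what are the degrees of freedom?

degrees of freedom = 1

df = (r−1)(c−1) = (2−1)·(2−1) = 1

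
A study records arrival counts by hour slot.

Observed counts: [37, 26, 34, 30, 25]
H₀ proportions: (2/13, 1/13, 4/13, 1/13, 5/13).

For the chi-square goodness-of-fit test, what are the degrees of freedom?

df = k − 1 = 5 − 1 = 4

degrees of freedom = 4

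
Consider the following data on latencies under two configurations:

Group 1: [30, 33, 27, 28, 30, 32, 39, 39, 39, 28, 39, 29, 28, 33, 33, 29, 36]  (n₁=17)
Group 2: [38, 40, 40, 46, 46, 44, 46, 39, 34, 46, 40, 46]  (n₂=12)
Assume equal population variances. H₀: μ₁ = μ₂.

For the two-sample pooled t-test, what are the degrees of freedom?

df = n₁ + n₂ − 2 = 17 + 12 − 2 = 27

degrees of freedom = 27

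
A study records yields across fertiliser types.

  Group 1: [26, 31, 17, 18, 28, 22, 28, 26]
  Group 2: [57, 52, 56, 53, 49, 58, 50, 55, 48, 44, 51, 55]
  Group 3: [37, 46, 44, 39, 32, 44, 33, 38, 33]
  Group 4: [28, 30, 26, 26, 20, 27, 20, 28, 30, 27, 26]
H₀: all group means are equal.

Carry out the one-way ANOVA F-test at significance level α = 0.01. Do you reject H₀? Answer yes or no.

reject H₀: yes

Group means [24.50, 52.33, 38.44, 26.18], grand mean 36.450
SSB = Σnᵢ(x̄ᵢ−x̄)² = 5365.375; SSW = ΣΣ(x−x̄ᵢ)² = 700.525
MSB = 5365.375/3 = 1788.4582; MSW = 700.525/36 = 19.4590
F = MSB/MSW = 91.9089
df = (3, 36)
p-value (upper-tail) = 0.00000
At α=0.01: p < α → reject H₀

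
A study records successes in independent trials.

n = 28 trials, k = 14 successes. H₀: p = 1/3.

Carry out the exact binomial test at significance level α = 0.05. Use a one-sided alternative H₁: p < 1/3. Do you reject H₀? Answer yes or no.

reject H₀: no

Exact binomial: n=28, k=14, p₀=1/3=0.3333
P(X≤14) from Σ C(n,i)·p₀^i·(1−p₀)^(n−i)
p-value (one-sided, H₁ less) = 0.97844
At α=0.05: p ≥ α → fail to reject H₀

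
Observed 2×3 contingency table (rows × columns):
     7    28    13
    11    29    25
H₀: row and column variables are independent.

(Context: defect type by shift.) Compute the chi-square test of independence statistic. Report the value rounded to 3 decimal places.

Row totals [48, 65], col totals [18, 57, 38], n=113
χ² = (7−7.65)²/7.65 + (28−24.21)²/24.21 + (13−16.14)²/16.14 + (11−10.35)²/10.35 + (29−32.79)²/32.79 + (25−21.86)²/21.86 = 2.1879
df = 2

test statistic = 2.188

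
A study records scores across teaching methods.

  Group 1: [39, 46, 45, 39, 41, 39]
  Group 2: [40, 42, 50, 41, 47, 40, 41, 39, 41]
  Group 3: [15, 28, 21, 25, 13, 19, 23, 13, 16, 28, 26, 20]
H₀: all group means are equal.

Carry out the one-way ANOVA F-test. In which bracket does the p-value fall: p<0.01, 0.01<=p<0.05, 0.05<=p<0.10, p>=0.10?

p-value bracket: p<0.01

Group means [41.50, 42.33, 20.58], grand mean 32.481
SSB = Σnᵢ(x̄ᵢ−x̄)² = 3060.324; SSW = ΣΣ(x−x̄ᵢ)² = 494.417
MSB = 3060.324/2 = 1530.1620; MSW = 494.417/24 = 20.6007
F = MSB/MSW = 74.2772
df = (2, 24)
p-value (upper-tail) = 0.00000
→ bracket: p<0.01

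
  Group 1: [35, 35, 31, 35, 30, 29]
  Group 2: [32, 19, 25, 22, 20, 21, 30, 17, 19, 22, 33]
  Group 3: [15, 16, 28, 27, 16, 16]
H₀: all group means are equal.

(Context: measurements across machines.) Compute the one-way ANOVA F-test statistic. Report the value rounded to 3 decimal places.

Group means [32.50, 23.64, 19.67], grand mean 24.913
SSB = Σnᵢ(x̄ᵢ−x̄)² = 528.447; SSW = ΣΣ(x−x̄ᵢ)² = 537.379
MSB = 528.447/2 = 264.2236; MSW = 537.379/20 = 26.8689
F = MSB/MSW = 9.8338
df = (2, 20)

test statistic = 9.834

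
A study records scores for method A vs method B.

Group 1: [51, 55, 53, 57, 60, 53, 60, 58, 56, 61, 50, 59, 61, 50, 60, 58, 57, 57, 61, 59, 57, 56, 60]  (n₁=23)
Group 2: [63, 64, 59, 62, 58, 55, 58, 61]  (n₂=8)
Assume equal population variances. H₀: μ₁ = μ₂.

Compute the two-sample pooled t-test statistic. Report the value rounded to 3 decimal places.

test statistic = -2.230

x̄₁=56.913, s₁=3.476, n₁=23
x̄₂=60.000, s₂=3.024, n₂=8
s_p² = [22·3.476² + 7·3.024²]/29 = 11.3733
SE = √(s_p²·(1/23+1/8)) = 1.3843
t = (56.913−60.000)/1.3843 = -2.2301
df = 29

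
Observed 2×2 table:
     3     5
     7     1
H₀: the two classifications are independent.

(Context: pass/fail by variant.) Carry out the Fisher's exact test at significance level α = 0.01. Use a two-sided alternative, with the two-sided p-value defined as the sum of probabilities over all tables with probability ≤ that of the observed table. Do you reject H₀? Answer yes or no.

Margins: r₁=8, r₂=8, c₁=10, c₂=6, n=16
p_obs = C(8,3)·C(8,7)/C(16,10); sum pmf over tables with pmf ≤ p_obs
p-value (two-sided) = 0.11888
At α=0.01: p ≥ α → fail to reject H₀

reject H₀: no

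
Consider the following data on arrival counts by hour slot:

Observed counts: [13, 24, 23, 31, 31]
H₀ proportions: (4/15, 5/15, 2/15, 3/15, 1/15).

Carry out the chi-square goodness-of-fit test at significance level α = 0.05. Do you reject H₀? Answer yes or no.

n = 122; E_i = n·p_i = [32.53, 40.67, 16.27, 24.40, 8.13]
χ² = (13−32.53)²/32.53 + (24−40.67)²/40.67 + (23−16.27)²/16.27 + (31−24.40)²/24.40 + (31−8.13)²/8.13 = 87.4201
df = 4
p-value (upper-tail) = 0.00000
At α=0.05: p < α → reject H₀

reject H₀: yes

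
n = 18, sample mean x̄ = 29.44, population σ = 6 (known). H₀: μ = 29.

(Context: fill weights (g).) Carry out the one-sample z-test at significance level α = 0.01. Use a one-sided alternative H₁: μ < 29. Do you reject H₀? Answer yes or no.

SE = σ/√n = 6/√18 = 1.4142
z = (x̄−μ₀)/SE = (29.44−29)/1.4142 = 0.3111
p-value (one-sided, H₁ less) = 0.62215
At α=0.01: p ≥ α → fail to reject H₀

reject H₀: no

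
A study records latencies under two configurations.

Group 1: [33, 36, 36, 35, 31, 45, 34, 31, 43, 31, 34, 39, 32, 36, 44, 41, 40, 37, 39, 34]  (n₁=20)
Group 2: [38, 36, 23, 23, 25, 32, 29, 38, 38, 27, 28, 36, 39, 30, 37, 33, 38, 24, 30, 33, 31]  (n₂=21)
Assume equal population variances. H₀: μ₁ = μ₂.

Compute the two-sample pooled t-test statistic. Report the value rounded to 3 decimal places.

test statistic = 3.080

x̄₁=36.550, s₁=4.359, n₁=20
x̄₂=31.810, s₂=5.409, n₂=21
s_p² = [19·4.359² + 20·5.409²]/39 = 24.2612
SE = √(s_p²·(1/20+1/21)) = 1.5389
t = (36.550−31.810)/1.5389 = 3.0803
df = 39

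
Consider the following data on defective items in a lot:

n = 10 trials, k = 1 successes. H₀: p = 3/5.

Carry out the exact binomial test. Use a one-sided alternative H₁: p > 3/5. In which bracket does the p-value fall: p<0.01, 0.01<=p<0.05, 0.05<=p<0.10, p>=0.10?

Exact binomial: n=10, k=1, p₀=3/5=0.6000
P(X≥1) from Σ C(n,i)·p₀^i·(1−p₀)^(n−i)
p-value (one-sided, H₁ greater) = 0.99990
→ bracket: p>=0.10

p-value bracket: p>=0.10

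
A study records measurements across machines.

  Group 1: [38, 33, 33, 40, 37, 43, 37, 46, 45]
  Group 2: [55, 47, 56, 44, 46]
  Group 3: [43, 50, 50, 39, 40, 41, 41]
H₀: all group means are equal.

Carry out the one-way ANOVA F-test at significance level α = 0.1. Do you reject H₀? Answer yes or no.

Group means [39.11, 49.60, 43.43], grand mean 43.048
SSB = Σnᵢ(x̄ᵢ−x̄)² = 355.149; SSW = ΣΣ(x−x̄ᵢ)² = 433.803
MSB = 355.149/2 = 177.5746; MSW = 433.803/18 = 24.1002
F = MSB/MSW = 7.3682
df = (2, 18)
p-value (upper-tail) = 0.00459
At α=0.1: p < α → reject H₀

reject H₀: yes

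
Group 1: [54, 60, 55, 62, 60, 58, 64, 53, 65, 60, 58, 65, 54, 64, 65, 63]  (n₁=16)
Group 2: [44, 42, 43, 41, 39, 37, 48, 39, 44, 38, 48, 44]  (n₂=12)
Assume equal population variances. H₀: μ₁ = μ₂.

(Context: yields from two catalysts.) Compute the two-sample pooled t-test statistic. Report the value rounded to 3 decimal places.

test statistic = 11.589

x̄₁=60.000, s₁=4.274, n₁=16
x̄₂=42.250, s₂=3.621, n₂=12
s_p² = [15·4.274² + 11·3.621²]/26 = 16.0865
SE = √(s_p²·(1/16+1/12)) = 1.5317
t = (60.000−42.250)/1.5317 = 11.5888
df = 26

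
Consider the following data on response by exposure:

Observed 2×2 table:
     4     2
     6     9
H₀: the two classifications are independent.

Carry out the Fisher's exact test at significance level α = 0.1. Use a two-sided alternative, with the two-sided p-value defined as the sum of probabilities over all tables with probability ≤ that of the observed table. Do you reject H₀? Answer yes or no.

reject H₀: no

Margins: r₁=6, r₂=15, c₁=10, c₂=11, n=21
p_obs = C(6,4)·C(15,6)/C(21,10); sum pmf over tables with pmf ≤ p_obs
p-value (two-sided) = 0.36146
At α=0.1: p ≥ α → fail to reject H₀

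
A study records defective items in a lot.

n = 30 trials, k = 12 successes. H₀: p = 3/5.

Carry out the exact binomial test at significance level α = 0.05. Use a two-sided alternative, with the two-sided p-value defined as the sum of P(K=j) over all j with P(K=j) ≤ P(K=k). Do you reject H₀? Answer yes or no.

reject H₀: yes

Exact binomial: n=30, k=12, p₀=3/5=0.6000
P(X=j) = C(n,j)·p₀^j·(1−p₀)^(n−j); p = Σ P(X=j) over j with P(X=j) ≤ P(X=12)
p-value (two-sided) = 0.03842
At α=0.05: p < α → reject H₀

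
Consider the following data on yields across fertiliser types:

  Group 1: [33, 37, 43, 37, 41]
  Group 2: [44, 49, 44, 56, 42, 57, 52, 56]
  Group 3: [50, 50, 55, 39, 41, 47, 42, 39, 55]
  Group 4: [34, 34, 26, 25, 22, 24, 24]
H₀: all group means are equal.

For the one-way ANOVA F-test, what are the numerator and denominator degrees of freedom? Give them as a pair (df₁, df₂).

degrees of freedom = [3, 25]

k = 4 groups, N = 29 total
df = (k−1, N−k) = (4−1, 29−4) = (3, 25)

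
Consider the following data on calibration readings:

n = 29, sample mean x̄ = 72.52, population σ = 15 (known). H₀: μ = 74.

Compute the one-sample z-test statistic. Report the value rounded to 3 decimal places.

test statistic = -0.531

SE = σ/√n = 15/√29 = 2.7854
z = (x̄−μ₀)/SE = (72.52−74)/2.7854 = -0.5313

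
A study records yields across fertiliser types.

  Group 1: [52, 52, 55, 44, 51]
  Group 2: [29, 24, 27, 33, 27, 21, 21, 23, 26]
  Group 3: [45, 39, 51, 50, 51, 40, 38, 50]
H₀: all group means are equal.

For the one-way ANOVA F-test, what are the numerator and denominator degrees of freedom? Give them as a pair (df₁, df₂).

k = 3 groups, N = 22 total
df = (k−1, N−k) = (3−1, 22−3) = (2, 19)

degrees of freedom = [2, 19]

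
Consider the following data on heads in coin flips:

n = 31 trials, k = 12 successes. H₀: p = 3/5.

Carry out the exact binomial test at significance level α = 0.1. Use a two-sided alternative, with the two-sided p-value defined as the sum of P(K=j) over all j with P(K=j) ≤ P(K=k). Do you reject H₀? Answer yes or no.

Exact binomial: n=31, k=12, p₀=3/5=0.6000
P(X=j) = C(n,j)·p₀^j·(1−p₀)^(n−j); p = Σ P(X=j) over j with P(X=j) ≤ P(X=12)
p-value (two-sided) = 0.01748
At α=0.1: p < α → reject H₀

reject H₀: yes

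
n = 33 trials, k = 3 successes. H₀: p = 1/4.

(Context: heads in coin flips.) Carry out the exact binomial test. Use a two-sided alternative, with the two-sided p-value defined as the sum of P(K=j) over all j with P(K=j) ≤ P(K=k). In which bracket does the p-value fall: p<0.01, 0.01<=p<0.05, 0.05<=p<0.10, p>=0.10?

p-value bracket: 0.01<=p<0.05

Exact binomial: n=33, k=3, p₀=1/4=0.2500
P(X=j) = C(n,j)·p₀^j·(1−p₀)^(n−j); p = Σ P(X=j) over j with P(X=j) ≤ P(X=3)
p-value (two-sided) = 0.04188
→ bracket: 0.01<=p<0.05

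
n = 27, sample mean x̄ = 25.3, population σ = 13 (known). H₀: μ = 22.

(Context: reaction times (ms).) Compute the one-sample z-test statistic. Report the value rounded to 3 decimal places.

SE = σ/√n = 13/√27 = 2.5019
z = (x̄−μ₀)/SE = (25.3−22)/2.5019 = 1.3190

test statistic = 1.319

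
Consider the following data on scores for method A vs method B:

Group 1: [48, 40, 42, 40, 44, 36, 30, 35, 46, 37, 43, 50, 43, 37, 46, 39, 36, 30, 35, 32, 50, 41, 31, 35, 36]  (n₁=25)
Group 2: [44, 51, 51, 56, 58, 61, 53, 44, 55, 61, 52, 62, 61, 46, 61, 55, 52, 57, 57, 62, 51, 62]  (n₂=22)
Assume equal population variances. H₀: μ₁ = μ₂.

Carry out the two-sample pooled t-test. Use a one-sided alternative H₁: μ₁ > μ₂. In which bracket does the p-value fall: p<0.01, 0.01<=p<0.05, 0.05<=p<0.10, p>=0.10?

x̄₁=39.280, s₁=5.948, n₁=25
x̄₂=55.091, s₂=5.781, n₂=22
s_p² = [24·5.948² + 21·5.781²]/45 = 34.4635
SE = √(s_p²·(1/25+1/22)) = 1.7161
t = (39.280−55.091)/1.7161 = -9.2132
df = 45
p-value (one-sided, H₁ greater) = 1.00000
→ bracket: p>=0.10

p-value bracket: p>=0.10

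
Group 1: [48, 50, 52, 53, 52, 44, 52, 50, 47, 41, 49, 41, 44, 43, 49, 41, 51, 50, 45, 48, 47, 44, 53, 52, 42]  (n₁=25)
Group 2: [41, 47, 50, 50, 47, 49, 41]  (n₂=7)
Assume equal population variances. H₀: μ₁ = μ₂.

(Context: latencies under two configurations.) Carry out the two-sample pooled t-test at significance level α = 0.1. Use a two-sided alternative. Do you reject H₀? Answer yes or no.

x̄₁=47.520, s₁=4.073, n₁=25
x̄₂=46.429, s₂=3.910, n₂=7
s_p² = [24·4.073² + 6·3.910²]/30 = 16.3318
SE = √(s_p²·(1/25+1/7)) = 1.7281
t = (47.520−46.429)/1.7281 = 0.6316
df = 30
p-value (two-sided) = 0.53245
At α=0.1: p ≥ α → fail to reject H₀

reject H₀: no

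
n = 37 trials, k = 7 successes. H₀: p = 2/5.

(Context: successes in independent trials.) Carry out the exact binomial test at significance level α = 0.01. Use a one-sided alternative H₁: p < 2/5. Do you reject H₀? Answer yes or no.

reject H₀: yes

Exact binomial: n=37, k=7, p₀=2/5=0.4000
P(X≤7) from Σ C(n,i)·p₀^i·(1−p₀)^(n−i)
p-value (one-sided, H₁ less) = 0.00544
At α=0.01: p < α → reject H₀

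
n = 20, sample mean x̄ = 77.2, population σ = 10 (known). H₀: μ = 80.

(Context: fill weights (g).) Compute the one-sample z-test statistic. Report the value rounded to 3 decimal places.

test statistic = -1.252

SE = σ/√n = 10/√20 = 2.2361
z = (x̄−μ₀)/SE = (77.2−80)/2.2361 = -1.2522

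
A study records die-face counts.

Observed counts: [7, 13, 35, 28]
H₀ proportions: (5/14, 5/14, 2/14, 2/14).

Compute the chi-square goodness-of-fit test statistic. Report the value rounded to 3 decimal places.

test statistic = 93.788

n = 83; E_i = n·p_i = [29.64, 29.64, 11.86, 11.86]
χ² = (7−29.64)²/29.64 + (13−29.64)²/29.64 + (35−11.86)²/11.86 + (28−11.86)²/11.86 = 93.7880
df = 3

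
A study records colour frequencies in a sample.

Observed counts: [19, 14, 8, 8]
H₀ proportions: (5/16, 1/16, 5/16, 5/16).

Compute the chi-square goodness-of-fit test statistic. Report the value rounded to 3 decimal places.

test statistic = 46.935

n = 49; E_i = n·p_i = [15.31, 3.06, 15.31, 15.31]
χ² = (19−15.31)²/15.31 + (14−3.06)²/3.06 + (8−15.31)²/15.31 + (8−15.31)²/15.31 = 46.9347
df = 3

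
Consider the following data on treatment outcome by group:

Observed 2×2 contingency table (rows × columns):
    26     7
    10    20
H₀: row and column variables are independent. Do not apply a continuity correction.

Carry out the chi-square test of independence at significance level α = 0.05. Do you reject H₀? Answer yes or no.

reject H₀: yes

Row totals [33, 30], col totals [36, 27], n=63
χ² = (26−18.86)²/18.86 + (7−14.14)²/14.14 + (10−17.14)²/17.14 + (20−12.86)²/12.86 = 13.2576
df = 1
p-value (upper-tail) = 0.00027
At α=0.05: p < α → reject H₀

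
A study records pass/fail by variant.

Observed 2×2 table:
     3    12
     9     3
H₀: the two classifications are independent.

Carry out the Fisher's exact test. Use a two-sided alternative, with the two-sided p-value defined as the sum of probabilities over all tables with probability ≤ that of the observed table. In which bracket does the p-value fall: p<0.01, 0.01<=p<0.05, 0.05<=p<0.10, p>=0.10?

p-value bracket: p<0.01

Margins: r₁=15, r₂=12, c₁=12, c₂=15, n=27
p_obs = C(15,3)·C(12,9)/C(27,12); sum pmf over tables with pmf ≤ p_obs
p-value (two-sided) = 0.00714
→ bracket: p<0.01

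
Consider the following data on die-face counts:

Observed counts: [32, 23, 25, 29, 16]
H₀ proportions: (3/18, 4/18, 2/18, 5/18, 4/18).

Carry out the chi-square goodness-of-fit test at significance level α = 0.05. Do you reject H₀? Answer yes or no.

reject H₀: yes

n = 125; E_i = n·p_i = [20.83, 27.78, 13.89, 34.72, 27.78]
χ² = (32−20.83)²/20.83 + (23−27.78)²/27.78 + (25−13.89)²/13.89 + (29−34.72)²/34.72 + (16−27.78)²/27.78 = 21.6328
df = 4
p-value (upper-tail) = 0.00024
At α=0.05: p < α → reject H₀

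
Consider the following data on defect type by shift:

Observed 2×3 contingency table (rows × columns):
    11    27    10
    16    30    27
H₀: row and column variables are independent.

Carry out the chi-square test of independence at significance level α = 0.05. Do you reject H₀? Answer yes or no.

reject H₀: no

Row totals [48, 73], col totals [27, 57, 37], n=121
χ² = (11−10.71)²/10.71 + (27−22.61)²/22.61 + (10−14.68)²/14.68 + (16−16.29)²/16.29 + (30−34.39)²/34.39 + (27−22.32)²/22.32 = 3.8956
df = 2
p-value (upper-tail) = 0.14258
At α=0.05: p ≥ α → fail to reject H₀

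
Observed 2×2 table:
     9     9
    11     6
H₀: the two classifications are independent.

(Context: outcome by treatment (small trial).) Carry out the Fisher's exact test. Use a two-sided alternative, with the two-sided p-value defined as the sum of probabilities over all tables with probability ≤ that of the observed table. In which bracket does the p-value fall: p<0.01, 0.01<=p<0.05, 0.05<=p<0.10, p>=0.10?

p-value bracket: p>=0.10

Margins: r₁=18, r₂=17, c₁=20, c₂=15, n=35
p_obs = C(18,9)·C(17,11)/C(35,20); sum pmf over tables with pmf ≤ p_obs
p-value (two-sided) = 0.49979
→ bracket: p>=0.10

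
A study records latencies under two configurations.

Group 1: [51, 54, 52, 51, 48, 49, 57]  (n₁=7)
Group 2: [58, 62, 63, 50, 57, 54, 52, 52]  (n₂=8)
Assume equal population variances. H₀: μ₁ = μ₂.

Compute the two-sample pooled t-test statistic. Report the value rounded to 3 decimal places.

test statistic = -2.025

x̄₁=51.714, s₁=3.039, n₁=7
x̄₂=56.000, s₂=4.811, n₂=8
s_p² = [6·3.039² + 7·4.811²]/13 = 16.7253
SE = √(s_p²·(1/7+1/8)) = 2.1166
t = (51.714−56.000)/2.1166 = -2.0248
df = 13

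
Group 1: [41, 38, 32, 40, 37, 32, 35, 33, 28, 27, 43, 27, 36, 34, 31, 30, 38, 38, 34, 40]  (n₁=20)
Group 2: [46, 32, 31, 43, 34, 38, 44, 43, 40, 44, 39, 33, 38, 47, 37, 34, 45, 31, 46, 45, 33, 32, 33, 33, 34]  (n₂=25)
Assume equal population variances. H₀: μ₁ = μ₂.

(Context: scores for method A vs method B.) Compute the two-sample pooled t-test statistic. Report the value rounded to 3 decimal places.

test statistic = -2.233

x̄₁=34.700, s₁=4.714, n₁=20
x̄₂=38.200, s₂=5.598, n₂=25
s_p² = [19·4.714² + 24·5.598²]/43 = 27.3070
SE = √(s_p²·(1/20+1/25)) = 1.5677
t = (34.700−38.200)/1.5677 = -2.2326
df = 43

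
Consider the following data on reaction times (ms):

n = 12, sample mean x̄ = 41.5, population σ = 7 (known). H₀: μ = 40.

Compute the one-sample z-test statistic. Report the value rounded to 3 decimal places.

SE = σ/√n = 7/√12 = 2.0207
z = (x̄−μ₀)/SE = (41.5−40)/2.0207 = 0.7423

test statistic = 0.742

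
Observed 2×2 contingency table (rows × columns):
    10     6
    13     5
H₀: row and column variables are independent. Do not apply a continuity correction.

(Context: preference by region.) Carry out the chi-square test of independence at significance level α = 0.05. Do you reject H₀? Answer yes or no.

reject H₀: no

Row totals [16, 18], col totals [23, 11], n=34
χ² = (10−10.82)²/10.82 + (6−5.18)²/5.18 + (13−12.18)²/12.18 + (5−5.82)²/5.82 = 0.3658
df = 1
p-value (upper-tail) = 0.54528
At α=0.05: p ≥ α → fail to reject H₀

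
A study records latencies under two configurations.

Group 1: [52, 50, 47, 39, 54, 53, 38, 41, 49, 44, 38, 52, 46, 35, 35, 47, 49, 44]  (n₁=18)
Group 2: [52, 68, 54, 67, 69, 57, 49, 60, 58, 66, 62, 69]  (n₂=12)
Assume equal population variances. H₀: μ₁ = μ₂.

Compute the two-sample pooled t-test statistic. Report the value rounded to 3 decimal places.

test statistic = -6.457

x̄₁=45.167, s₁=6.233, n₁=18
x̄₂=60.917, s₂=6.999, n₂=12
s_p² = [17·6.233² + 11·6.999²]/28 = 42.8363
SE = √(s_p²·(1/18+1/12)) = 2.4392
t = (45.167−60.917)/2.4392 = -6.4571
df = 28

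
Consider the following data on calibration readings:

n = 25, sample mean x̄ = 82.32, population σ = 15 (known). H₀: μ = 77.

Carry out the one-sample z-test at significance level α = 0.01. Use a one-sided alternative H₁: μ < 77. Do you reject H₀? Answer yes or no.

reject H₀: no

SE = σ/√n = 15/√25 = 3.0000
z = (x̄−μ₀)/SE = (82.32−77)/3.0000 = 1.7733
p-value (one-sided, H₁ less) = 0.96191
At α=0.01: p ≥ α → fail to reject H₀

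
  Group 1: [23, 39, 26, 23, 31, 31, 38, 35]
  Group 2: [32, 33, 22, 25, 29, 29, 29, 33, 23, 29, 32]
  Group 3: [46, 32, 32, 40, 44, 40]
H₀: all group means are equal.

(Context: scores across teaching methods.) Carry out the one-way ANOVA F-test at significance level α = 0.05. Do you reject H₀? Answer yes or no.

Group means [30.75, 28.73, 39.00], grand mean 31.840
SSB = Σnᵢ(x̄ᵢ−x̄)² = 423.678; SSW = ΣΣ(x−x̄ᵢ)² = 605.682
MSB = 423.678/2 = 211.8391; MSW = 605.682/22 = 27.5310
F = MSB/MSW = 7.6946
df = (2, 22)
p-value (upper-tail) = 0.00293
At α=0.05: p < α → reject H₀

reject H₀: yes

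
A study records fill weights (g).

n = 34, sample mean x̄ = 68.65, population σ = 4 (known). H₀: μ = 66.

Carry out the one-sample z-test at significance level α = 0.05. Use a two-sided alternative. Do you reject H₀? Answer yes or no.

reject H₀: yes

SE = σ/√n = 4/√34 = 0.6860
z = (x̄−μ₀)/SE = (68.65−66)/0.6860 = 3.8630
p-value (two-sided) = 0.00011
At α=0.05: p < α → reject H₀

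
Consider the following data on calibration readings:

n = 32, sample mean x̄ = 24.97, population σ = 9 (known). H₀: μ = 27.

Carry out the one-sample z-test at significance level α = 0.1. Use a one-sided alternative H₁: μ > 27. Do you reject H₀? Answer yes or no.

reject H₀: no

SE = σ/√n = 9/√32 = 1.5910
z = (x̄−μ₀)/SE = (24.97−27)/1.5910 = -1.2759
p-value (one-sided, H₁ greater) = 0.89901
At α=0.1: p ≥ α → fail to reject H₀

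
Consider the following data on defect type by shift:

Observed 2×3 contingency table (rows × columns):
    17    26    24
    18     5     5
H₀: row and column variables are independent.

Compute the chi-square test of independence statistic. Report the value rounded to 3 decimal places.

test statistic = 12.859

Row totals [67, 28], col totals [35, 31, 29], n=95
χ² = (17−24.68)²/24.68 + (26−21.86)²/21.86 + (24−20.45)²/20.45 + (18−10.32)²/10.32 + (5−9.14)²/9.14 + (5−8.55)²/8.55 = 12.8593
df = 2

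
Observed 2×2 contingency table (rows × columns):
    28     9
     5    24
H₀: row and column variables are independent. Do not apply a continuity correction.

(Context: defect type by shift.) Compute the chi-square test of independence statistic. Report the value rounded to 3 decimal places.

test statistic = 22.205

Row totals [37, 29], col totals [33, 33], n=66
χ² = (28−18.50)²/18.50 + (9−18.50)²/18.50 + (5−14.50)²/14.50 + (24−14.50)²/14.50 = 22.2050
df = 1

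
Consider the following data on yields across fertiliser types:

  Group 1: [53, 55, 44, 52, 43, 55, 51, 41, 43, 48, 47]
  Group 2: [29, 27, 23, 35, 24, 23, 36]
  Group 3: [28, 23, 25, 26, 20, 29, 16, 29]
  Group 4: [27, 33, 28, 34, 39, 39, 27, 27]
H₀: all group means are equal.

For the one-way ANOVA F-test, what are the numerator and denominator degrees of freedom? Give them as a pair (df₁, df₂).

k = 4 groups, N = 34 total
df = (k−1, N−k) = (4−1, 34−4) = (3, 30)

degrees of freedom = [3, 30]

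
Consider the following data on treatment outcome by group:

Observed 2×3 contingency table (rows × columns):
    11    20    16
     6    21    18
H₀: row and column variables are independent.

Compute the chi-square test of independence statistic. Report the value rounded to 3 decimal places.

Row totals [47, 45], col totals [17, 41, 34], n=92
χ² = (11−8.68)²/8.68 + (20−20.95)²/20.95 + (16−17.37)²/17.37 + (6−8.32)²/8.32 + (21−20.05)²/20.05 + (18−16.63)²/16.63 = 1.5699
df = 2

test statistic = 1.570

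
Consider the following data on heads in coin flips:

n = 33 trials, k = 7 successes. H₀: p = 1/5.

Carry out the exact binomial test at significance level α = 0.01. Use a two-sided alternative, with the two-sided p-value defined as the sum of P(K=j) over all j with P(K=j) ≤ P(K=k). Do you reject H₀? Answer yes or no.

reject H₀: no

Exact binomial: n=33, k=7, p₀=1/5=0.2000
P(X=j) = C(n,j)·p₀^j·(1−p₀)^(n−j); p = Σ P(X=j) over j with P(X=j) ≤ P(X=7)
p-value (two-sided) = 0.82861
At α=0.01: p ≥ α → fail to reject H₀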